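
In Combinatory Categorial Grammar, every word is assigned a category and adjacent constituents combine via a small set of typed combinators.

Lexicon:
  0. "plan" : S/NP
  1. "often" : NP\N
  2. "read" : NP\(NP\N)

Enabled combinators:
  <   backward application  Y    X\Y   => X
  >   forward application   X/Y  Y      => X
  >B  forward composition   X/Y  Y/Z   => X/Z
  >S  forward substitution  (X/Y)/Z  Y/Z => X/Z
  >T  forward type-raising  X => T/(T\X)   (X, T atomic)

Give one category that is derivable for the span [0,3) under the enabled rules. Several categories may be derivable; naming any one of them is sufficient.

S

[0,3] S   >
  [0,1] "plan" : S/NP
  [1,3] NP   <
    [1,2] "often" : NP\N
    [2,3] "read" : NP\(NP\N)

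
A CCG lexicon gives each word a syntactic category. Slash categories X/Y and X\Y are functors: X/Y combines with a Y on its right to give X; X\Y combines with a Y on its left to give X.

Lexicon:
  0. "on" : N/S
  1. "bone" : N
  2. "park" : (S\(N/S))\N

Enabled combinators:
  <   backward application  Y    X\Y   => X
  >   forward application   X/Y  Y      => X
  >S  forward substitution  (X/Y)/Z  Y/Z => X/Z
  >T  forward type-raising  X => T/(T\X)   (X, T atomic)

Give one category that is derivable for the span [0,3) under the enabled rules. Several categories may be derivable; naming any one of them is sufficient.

[0,3] S   <
  [0,1] "on" : N/S
  [1,3] S\(N/S)   <
    [1,2] "bone" : N
    [2,3] "park" : (S\(N/S))\N

S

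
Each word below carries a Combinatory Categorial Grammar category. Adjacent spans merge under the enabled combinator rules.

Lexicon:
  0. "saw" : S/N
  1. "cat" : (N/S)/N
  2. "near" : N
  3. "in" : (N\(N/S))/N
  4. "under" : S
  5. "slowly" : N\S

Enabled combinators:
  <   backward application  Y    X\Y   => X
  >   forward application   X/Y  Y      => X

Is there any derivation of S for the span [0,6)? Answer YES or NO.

YES

[0,6] S   >
  [0,1] "saw" : S/N
  [1,6] N   <
    [1,3] N/S   >
      [1,2] "cat" : (N/S)/N
      [2,3] "near" : N
    [3,6] N\(N/S)   >
      [3,4] "in" : (N\(N/S))/N
      [4,6] N   <
        [4,5] "under" : S
        [5,6] "slowly" : N\S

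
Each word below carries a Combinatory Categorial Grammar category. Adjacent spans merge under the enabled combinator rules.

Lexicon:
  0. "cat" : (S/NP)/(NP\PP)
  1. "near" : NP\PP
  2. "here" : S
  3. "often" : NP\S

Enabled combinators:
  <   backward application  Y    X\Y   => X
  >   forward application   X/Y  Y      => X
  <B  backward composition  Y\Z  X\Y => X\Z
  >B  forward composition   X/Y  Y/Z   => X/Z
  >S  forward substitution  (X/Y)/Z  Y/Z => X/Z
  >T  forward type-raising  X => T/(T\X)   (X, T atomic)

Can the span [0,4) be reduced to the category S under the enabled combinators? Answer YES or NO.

[0,4] S   >
  [0,2] S/NP   >
    [0,1] "cat" : (S/NP)/(NP\PP)
    [1,2] "near" : NP\PP
  [2,4] NP   <
    [2,3] "here" : S
    [3,4] "often" : NP\S

YES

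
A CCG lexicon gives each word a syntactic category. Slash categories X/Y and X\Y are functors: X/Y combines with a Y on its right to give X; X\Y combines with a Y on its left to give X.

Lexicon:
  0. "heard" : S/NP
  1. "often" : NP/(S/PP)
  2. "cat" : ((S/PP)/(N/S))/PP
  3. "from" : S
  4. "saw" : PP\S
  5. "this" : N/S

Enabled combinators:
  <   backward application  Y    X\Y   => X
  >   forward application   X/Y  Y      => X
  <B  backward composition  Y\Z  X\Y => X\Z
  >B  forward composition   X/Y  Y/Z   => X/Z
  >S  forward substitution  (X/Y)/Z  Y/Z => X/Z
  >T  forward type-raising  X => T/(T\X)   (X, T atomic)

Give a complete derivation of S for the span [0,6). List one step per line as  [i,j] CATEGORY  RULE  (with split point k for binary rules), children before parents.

[0,6] S   >
  [0,1] "heard" : S/NP
  [1,6] NP   >
    [1,2] "often" : NP/(S/PP)
    [2,6] S/PP   >
      [2,5] (S/PP)/(N/S)   >
        [2,3] "cat" : ((S/PP)/(N/S))/PP
        [3,5] PP   >
          [3,4] PP/(PP\S)   >T
            [3,4] "from" : S
          [4,5] "saw" : PP\S
      [5,6] "this" : N/S

[0,1] S/NP  lex  "heard"
[1,2] NP/(S/PP)  lex  "often"
[2,3] ((S/PP)/(N/S))/PP  lex  "cat"
[3,4] S  lex  "from"
[3,4] PP/(PP\S)  >T
[4,5] PP\S  lex  "saw"
[3,5] PP  >  k=4
[2,5] (S/PP)/(N/S)  >  k=3
[5,6] N/S  lex  "this"
[2,6] S/PP  >  k=5
[1,6] NP  >  k=2
[0,6] S  >  k=1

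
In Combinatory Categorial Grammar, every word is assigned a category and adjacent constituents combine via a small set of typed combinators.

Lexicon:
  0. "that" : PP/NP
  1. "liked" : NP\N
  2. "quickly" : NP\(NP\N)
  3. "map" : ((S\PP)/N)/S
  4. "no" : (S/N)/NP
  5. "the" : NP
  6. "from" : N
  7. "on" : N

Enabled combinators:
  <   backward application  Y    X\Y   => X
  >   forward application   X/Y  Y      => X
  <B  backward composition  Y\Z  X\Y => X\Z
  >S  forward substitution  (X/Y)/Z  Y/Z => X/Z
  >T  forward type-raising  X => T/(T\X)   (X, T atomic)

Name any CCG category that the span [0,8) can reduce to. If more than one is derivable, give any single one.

[0,8] S   <
  [0,3] PP   >
    [0,1] "that" : PP/NP
    [1,3] NP   <
      [1,2] "liked" : NP\N
      [2,3] "quickly" : NP\(NP\N)
  [3,8] S\PP   >
    [3,7] (S\PP)/N   >
      [3,4] "map" : ((S\PP)/N)/S
      [4,7] S   >
        [4,6] S/N   >
          [4,5] "no" : (S/N)/NP
          [5,6] "the" : NP
        [6,7] "from" : N
    [7,8] "on" : N

S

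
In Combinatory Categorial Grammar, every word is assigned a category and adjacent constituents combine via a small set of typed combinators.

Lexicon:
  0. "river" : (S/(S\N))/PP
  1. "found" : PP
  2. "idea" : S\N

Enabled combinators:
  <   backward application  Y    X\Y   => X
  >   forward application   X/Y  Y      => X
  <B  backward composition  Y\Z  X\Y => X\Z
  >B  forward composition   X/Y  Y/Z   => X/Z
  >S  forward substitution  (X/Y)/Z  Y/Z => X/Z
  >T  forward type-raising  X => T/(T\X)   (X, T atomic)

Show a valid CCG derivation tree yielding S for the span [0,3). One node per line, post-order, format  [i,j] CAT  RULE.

[0,1] (S/(S\N))/PP  lex  "river"
[1,2] PP  lex  "found"
[0,2] S/(S\N)  >  k=1
[2,3] S\N  lex  "idea"
[0,3] S  >  k=2

[0,3] S   >
  [0,2] S/(S\N)   >
    [0,1] "river" : (S/(S\N))/PP
    [1,2] "found" : PP
  [2,3] "idea" : S\N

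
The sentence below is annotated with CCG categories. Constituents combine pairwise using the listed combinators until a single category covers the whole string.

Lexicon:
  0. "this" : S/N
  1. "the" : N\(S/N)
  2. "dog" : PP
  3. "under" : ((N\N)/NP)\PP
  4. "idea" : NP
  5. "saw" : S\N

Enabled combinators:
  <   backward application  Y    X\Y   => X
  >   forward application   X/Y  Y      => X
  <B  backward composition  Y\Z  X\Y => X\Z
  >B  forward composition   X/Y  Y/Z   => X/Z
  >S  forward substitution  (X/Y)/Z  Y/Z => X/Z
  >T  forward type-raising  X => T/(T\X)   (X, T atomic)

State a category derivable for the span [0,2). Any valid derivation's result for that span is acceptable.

N

[0,6] S   <
  [0,2] N   <
    [0,1] "this" : S/N
    [1,2] "the" : N\(S/N)
  [2,6] S\N   <B
    [2,5] N\N   >
      [2,4] (N\N)/NP   <
        [2,3] "dog" : PP
        [3,4] "under" : ((N\N)/NP)\PP
      [4,5] "idea" : NP
    [5,6] "saw" : S\N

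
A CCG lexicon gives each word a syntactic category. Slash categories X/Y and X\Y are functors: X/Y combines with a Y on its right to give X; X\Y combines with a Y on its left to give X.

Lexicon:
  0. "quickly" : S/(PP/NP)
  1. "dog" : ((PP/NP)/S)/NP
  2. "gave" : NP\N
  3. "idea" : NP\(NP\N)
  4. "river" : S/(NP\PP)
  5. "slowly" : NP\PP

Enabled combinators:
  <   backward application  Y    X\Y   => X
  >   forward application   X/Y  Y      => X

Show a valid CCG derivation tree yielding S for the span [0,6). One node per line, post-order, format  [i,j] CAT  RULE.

[0,1] S/(PP/NP)  lex  "quickly"
[1,2] ((PP/NP)/S)/NP  lex  "dog"
[2,3] NP\N  lex  "gave"
[3,4] NP\(NP\N)  lex  "idea"
[2,4] NP  <  k=3
[1,4] (PP/NP)/S  >  k=2
[4,5] S/(NP\PP)  lex  "river"
[5,6] NP\PP  lex  "slowly"
[4,6] S  >  k=5
[1,6] PP/NP  >  k=4
[0,6] S  >  k=1

[0,6] S   >
  [0,1] "quickly" : S/(PP/NP)
  [1,6] PP/NP   >
    [1,4] (PP/NP)/S   >
      [1,2] "dog" : ((PP/NP)/S)/NP
      [2,4] NP   <
        [2,3] "gave" : NP\N
        [3,4] "idea" : NP\(NP\N)
    [4,6] S   >
      [4,5] "river" : S/(NP\PP)
      [5,6] "slowly" : NP\PP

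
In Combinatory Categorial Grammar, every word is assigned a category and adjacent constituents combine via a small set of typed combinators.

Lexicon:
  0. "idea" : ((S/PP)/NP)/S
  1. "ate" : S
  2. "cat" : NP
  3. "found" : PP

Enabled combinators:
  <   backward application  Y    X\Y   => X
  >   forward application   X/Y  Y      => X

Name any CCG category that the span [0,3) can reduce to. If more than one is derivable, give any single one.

S/PP

[0,4] S   >
  [0,3] S/PP   >
    [0,2] (S/PP)/NP   >
      [0,1] "idea" : ((S/PP)/NP)/S
      [1,2] "ate" : S
    [2,3] "cat" : NP
  [3,4] "found" : PP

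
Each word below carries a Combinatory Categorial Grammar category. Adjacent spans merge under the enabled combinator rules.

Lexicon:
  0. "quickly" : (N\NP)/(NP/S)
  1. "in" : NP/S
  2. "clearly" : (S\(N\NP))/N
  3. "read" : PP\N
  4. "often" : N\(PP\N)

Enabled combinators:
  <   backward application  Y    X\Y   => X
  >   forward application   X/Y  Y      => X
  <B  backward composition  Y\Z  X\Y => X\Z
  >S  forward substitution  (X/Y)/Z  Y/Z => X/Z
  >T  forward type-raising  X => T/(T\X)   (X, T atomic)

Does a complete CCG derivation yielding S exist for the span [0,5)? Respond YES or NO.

YES

[0,5] S   <
  [0,2] N\NP   >
    [0,1] "quickly" : (N\NP)/(NP/S)
    [1,2] "in" : NP/S
  [2,5] S\(N\NP)   >
    [2,3] "clearly" : (S\(N\NP))/N
    [3,5] N   <
      [3,4] "read" : PP\N
      [4,5] "often" : N\(PP\N)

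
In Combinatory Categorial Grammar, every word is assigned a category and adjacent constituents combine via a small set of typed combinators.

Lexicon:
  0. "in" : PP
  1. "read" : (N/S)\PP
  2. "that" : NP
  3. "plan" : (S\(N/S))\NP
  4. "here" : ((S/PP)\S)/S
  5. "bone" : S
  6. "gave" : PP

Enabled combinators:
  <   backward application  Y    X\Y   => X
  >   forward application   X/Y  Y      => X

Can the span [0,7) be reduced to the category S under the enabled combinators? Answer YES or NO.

[0,7] S   >
  [0,6] S/PP   <
    [0,4] S   <
      [0,2] N/S   <
        [0,1] "in" : PP
        [1,2] "read" : (N/S)\PP
      [2,4] S\(N/S)   <
        [2,3] "that" : NP
        [3,4] "plan" : (S\(N/S))\NP
    [4,6] (S/PP)\S   >
      [4,5] "here" : ((S/PP)\S)/S
      [5,6] "bone" : S
  [6,7] "gave" : PP

YES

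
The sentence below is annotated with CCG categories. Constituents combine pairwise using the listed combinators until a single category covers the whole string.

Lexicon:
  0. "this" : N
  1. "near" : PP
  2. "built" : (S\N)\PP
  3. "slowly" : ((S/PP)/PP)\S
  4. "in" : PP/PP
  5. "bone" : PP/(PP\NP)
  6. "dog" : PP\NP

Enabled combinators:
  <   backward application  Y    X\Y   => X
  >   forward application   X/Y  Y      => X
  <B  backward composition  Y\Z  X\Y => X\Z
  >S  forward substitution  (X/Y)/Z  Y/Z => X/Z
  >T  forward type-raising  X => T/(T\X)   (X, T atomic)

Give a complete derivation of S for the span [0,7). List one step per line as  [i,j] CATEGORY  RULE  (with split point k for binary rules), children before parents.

[0,7] S   >
  [0,5] S/PP   >S
    [0,4] (S/PP)/PP   <
      [0,3] S   >
        [0,1] S/(S\N)   >T
          [0,1] "this" : N
        [1,3] S\N   <
          [1,2] "near" : PP
          [2,3] "built" : (S\N)\PP
      [3,4] "slowly" : ((S/PP)/PP)\S
    [4,5] "in" : PP/PP
  [5,7] PP   >
    [5,6] "bone" : PP/(PP\NP)
    [6,7] "dog" : PP\NP

[0,1] N  lex  "this"
[0,1] S/(S\N)  >T
[1,2] PP  lex  "near"
[2,3] (S\N)\PP  lex  "built"
[1,3] S\N  <  k=2
[0,3] S  >  k=1
[3,4] ((S/PP)/PP)\S  lex  "slowly"
[0,4] (S/PP)/PP  <  k=3
[4,5] PP/PP  lex  "in"
[0,5] S/PP  >S  k=4
[5,6] PP/(PP\NP)  lex  "bone"
[6,7] PP\NP  lex  "dog"
[5,7] PP  >  k=6
[0,7] S  >  k=5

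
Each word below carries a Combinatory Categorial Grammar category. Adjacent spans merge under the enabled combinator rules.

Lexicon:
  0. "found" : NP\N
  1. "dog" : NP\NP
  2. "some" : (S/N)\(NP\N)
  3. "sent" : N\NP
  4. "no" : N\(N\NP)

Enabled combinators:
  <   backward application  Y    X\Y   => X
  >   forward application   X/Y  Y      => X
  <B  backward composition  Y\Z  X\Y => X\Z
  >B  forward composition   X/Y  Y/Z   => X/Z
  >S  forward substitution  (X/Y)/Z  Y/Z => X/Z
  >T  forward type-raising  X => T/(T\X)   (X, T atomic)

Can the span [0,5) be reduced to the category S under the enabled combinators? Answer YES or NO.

[0,5] S   >
  [0,3] S/N   <
    [0,2] NP\N   <B
      [0,1] "found" : NP\N
      [1,2] "dog" : NP\NP
    [2,3] "some" : (S/N)\(NP\N)
  [3,5] N   <
    [3,4] "sent" : N\NP
    [4,5] "no" : N\(N\NP)

YES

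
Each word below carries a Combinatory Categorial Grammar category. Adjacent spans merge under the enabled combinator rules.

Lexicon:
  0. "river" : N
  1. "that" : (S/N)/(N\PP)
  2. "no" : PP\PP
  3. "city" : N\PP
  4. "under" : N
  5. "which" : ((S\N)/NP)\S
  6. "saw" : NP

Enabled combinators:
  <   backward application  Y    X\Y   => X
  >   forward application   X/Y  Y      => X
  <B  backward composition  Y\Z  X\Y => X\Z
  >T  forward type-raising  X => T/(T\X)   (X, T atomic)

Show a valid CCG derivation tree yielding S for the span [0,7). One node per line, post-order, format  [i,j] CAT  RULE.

[0,7] S   >
  [0,1] S/(S\N)   >T
    [0,1] "river" : N
  [1,7] S\N   >
    [1,6] (S\N)/NP   <
      [1,5] S   >
        [1,4] S/N   >
          [1,2] "that" : (S/N)/(N\PP)
          [2,4] N\PP   <B
            [2,3] "no" : PP\PP
            [3,4] "city" : N\PP
        [4,5] "under" : N
      [5,6] "which" : ((S\N)/NP)\S
    [6,7] "saw" : NP

[0,1] N  lex  "river"
[0,1] S/(S\N)  >T
[1,2] (S/N)/(N\PP)  lex  "that"
[2,3] PP\PP  lex  "no"
[3,4] N\PP  lex  "city"
[2,4] N\PP  <B  k=3
[1,4] S/N  >  k=2
[4,5] N  lex  "under"
[1,5] S  >  k=4
[5,6] ((S\N)/NP)\S  lex  "which"
[1,6] (S\N)/NP  <  k=5
[6,7] NP  lex  "saw"
[1,7] S\N  >  k=6
[0,7] S  >  k=1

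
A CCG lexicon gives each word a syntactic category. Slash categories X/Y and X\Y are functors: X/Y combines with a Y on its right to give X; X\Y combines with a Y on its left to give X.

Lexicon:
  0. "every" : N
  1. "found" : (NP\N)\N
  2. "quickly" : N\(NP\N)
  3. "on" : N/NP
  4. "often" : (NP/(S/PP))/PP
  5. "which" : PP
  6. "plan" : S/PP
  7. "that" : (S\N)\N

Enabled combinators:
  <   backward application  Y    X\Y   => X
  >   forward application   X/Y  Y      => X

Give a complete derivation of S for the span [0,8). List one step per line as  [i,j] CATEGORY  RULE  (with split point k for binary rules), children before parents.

[0,1] N  lex  "every"
[1,2] (NP\N)\N  lex  "found"
[0,2] NP\N  <  k=1
[2,3] N\(NP\N)  lex  "quickly"
[0,3] N  <  k=2
[3,4] N/NP  lex  "on"
[4,5] (NP/(S/PP))/PP  lex  "often"
[5,6] PP  lex  "which"
[4,6] NP/(S/PP)  >  k=5
[6,7] S/PP  lex  "plan"
[4,7] NP  >  k=6
[3,7] N  >  k=4
[7,8] (S\N)\N  lex  "that"
[3,8] S\N  <  k=7
[0,8] S  <  k=3

[0,8] S   <
  [0,3] N   <
    [0,2] NP\N   <
      [0,1] "every" : N
      [1,2] "found" : (NP\N)\N
    [2,3] "quickly" : N\(NP\N)
  [3,8] S\N   <
    [3,7] N   >
      [3,4] "on" : N/NP
      [4,7] NP   >
        [4,6] NP/(S/PP)   >
          [4,5] "often" : (NP/(S/PP))/PP
          [5,6] "which" : PP
        [6,7] "plan" : S/PP
    [7,8] "that" : (S\N)\N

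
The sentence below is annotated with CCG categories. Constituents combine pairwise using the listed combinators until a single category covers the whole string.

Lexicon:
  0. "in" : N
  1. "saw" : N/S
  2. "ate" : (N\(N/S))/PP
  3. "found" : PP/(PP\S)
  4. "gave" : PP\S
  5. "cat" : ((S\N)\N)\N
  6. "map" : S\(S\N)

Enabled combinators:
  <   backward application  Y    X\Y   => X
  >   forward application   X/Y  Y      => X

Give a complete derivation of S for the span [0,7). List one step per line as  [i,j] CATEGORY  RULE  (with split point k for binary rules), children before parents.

[0,1] N  lex  "in"
[1,2] N/S  lex  "saw"
[2,3] (N\(N/S))/PP  lex  "ate"
[3,4] PP/(PP\S)  lex  "found"
[4,5] PP\S  lex  "gave"
[3,5] PP  >  k=4
[2,5] N\(N/S)  >  k=3
[1,5] N  <  k=2
[5,6] ((S\N)\N)\N  lex  "cat"
[1,6] (S\N)\N  <  k=5
[0,6] S\N  <  k=1
[6,7] S\(S\N)  lex  "map"
[0,7] S  <  k=6

[0,7] S   <
  [0,6] S\N   <
    [0,1] "in" : N
    [1,6] (S\N)\N   <
      [1,5] N   <
        [1,2] "saw" : N/S
        [2,5] N\(N/S)   >
          [2,3] "ate" : (N\(N/S))/PP
          [3,5] PP   >
            [3,4] "found" : PP/(PP\S)
            [4,5] "gave" : PP\S
      [5,6] "cat" : ((S\N)\N)\N
  [6,7] "map" : S\(S\N)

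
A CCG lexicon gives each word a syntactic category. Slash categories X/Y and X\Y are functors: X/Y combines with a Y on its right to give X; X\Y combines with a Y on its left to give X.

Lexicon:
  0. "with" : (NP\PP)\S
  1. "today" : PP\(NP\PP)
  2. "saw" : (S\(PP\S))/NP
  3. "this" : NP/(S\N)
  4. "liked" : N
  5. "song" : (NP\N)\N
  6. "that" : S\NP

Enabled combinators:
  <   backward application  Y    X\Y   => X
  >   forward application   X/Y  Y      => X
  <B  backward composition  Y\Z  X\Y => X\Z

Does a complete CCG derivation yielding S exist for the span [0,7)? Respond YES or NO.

YES

[0,7] S   <
  [0,2] PP\S   <B
    [0,1] "with" : (NP\PP)\S
    [1,2] "today" : PP\(NP\PP)
  [2,7] S\(PP\S)   >
    [2,3] "saw" : (S\(PP\S))/NP
    [3,7] NP   >
      [3,4] "this" : NP/(S\N)
      [4,7] S\N   <B
        [4,6] NP\N   <
          [4,5] "liked" : N
          [5,6] "song" : (NP\N)\N
        [6,7] "that" : S\NP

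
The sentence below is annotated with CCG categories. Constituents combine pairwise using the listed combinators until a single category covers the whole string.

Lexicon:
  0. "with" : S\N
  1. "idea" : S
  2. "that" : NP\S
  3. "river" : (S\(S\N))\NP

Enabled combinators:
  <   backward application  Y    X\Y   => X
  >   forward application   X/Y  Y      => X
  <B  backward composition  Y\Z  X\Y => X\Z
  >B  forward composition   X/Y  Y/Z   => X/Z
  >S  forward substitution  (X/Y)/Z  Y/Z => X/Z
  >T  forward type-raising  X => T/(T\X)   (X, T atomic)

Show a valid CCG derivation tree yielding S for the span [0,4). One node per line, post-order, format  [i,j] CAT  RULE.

[0,4] S   <
  [0,1] "with" : S\N
  [1,4] S\(S\N)   <
    [1,3] NP   >
      [1,2] NP/(NP\S)   >T
        [1,2] "idea" : S
      [2,3] "that" : NP\S
    [3,4] "river" : (S\(S\N))\NP

[0,1] S\N  lex  "with"
[1,2] S  lex  "idea"
[1,2] NP/(NP\S)  >T
[2,3] NP\S  lex  "that"
[1,3] NP  >  k=2
[3,4] (S\(S\N))\NP  lex  "river"
[1,4] S\(S\N)  <  k=3
[0,4] S  <  k=1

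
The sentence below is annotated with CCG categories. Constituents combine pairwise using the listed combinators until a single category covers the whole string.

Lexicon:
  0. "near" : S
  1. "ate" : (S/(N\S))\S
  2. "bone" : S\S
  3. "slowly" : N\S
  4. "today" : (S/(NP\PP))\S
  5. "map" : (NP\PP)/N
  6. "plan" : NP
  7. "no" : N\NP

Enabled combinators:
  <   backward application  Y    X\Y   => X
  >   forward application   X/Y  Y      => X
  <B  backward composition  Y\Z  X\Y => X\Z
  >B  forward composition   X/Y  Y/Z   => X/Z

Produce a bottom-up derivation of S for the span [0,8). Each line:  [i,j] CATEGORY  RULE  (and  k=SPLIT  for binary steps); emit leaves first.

[0,8] S   >
  [0,5] S/(NP\PP)   <
    [0,4] S   >
      [0,2] S/(N\S)   <
        [0,1] "near" : S
        [1,2] "ate" : (S/(N\S))\S
      [2,4] N\S   <B
        [2,3] "bone" : S\S
        [3,4] "slowly" : N\S
    [4,5] "today" : (S/(NP\PP))\S
  [5,8] NP\PP   >
    [5,6] "map" : (NP\PP)/N
    [6,8] N   <
      [6,7] "plan" : NP
      [7,8] "no" : N\NP

[0,1] S  lex  "near"
[1,2] (S/(N\S))\S  lex  "ate"
[0,2] S/(N\S)  <  k=1
[2,3] S\S  lex  "bone"
[3,4] N\S  lex  "slowly"
[2,4] N\S  <B  k=3
[0,4] S  >  k=2
[4,5] (S/(NP\PP))\S  lex  "today"
[0,5] S/(NP\PP)  <  k=4
[5,6] (NP\PP)/N  lex  "map"
[6,7] NP  lex  "plan"
[7,8] N\NP  lex  "no"
[6,8] N  <  k=7
[5,8] NP\PP  >  k=6
[0,8] S  >  k=5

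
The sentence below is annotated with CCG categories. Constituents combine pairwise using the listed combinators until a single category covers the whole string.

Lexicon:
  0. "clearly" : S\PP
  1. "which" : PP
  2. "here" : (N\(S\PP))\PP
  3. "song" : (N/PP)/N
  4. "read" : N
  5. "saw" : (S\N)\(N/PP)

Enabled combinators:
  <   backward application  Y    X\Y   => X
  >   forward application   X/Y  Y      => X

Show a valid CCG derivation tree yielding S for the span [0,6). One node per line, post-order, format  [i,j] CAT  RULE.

[0,1] S\PP  lex  "clearly"
[1,2] PP  lex  "which"
[2,3] (N\(S\PP))\PP  lex  "here"
[1,3] N\(S\PP)  <  k=2
[0,3] N  <  k=1
[3,4] (N/PP)/N  lex  "song"
[4,5] N  lex  "read"
[3,5] N/PP  >  k=4
[5,6] (S\N)\(N/PP)  lex  "saw"
[3,6] S\N  <  k=5
[0,6] S  <  k=3

[0,6] S   <
  [0,3] N   <
    [0,1] "clearly" : S\PP
    [1,3] N\(S\PP)   <
      [1,2] "which" : PP
      [2,3] "here" : (N\(S\PP))\PP
  [3,6] S\N   <
    [3,5] N/PP   >
      [3,4] "song" : (N/PP)/N
      [4,5] "read" : N
    [5,6] "saw" : (S\N)\(N/PP)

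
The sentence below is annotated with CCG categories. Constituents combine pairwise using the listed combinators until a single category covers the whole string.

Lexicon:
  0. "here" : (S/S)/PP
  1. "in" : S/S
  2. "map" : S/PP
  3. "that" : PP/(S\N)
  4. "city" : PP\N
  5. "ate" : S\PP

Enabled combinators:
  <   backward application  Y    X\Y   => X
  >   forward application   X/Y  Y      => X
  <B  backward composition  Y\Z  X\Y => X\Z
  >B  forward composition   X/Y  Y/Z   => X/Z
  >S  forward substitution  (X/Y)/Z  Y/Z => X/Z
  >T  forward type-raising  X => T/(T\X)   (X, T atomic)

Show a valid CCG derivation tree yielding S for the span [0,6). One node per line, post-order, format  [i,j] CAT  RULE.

[0,6] S   >
  [0,3] S/PP   >S
    [0,1] "here" : (S/S)/PP
    [1,3] S/PP   >B
      [1,2] "in" : S/S
      [2,3] "map" : S/PP
  [3,6] PP   >
    [3,4] "that" : PP/(S\N)
    [4,6] S\N   <B
      [4,5] "city" : PP\N
      [5,6] "ate" : S\PP

[0,1] (S/S)/PP  lex  "here"
[1,2] S/S  lex  "in"
[2,3] S/PP  lex  "map"
[1,3] S/PP  >B  k=2
[0,3] S/PP  >S  k=1
[3,4] PP/(S\N)  lex  "that"
[4,5] PP\N  lex  "city"
[5,6] S\PP  lex  "ate"
[4,6] S\N  <B  k=5
[3,6] PP  >  k=4
[0,6] S  >  k=3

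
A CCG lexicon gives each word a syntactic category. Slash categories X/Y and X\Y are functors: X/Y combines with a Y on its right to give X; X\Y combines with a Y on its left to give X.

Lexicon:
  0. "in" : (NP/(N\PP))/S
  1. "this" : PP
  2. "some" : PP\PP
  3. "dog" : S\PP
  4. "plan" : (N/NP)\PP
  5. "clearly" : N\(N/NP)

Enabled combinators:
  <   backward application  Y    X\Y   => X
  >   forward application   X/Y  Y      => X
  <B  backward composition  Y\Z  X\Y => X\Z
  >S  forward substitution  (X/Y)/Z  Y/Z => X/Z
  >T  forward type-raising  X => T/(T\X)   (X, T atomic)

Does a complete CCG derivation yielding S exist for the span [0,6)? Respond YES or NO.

(NP/(N\PP))/S PP PP\PP S\PP (N/NP)\PP N\(N/NP)
CKY chart[0,6] = {N/(N\NP), NP, NP/(NP\NP), PP/(PP\NP), S/(S\NP)}; S ∉ chart

NO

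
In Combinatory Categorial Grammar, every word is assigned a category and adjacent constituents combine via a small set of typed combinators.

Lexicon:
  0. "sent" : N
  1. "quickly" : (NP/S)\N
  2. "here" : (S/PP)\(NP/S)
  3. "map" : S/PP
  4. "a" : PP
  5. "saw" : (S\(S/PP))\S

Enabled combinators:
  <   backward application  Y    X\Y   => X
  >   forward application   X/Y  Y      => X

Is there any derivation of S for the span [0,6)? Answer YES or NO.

YES

[0,6] S   <
  [0,3] S/PP   <
    [0,2] NP/S   <
      [0,1] "sent" : N
      [1,2] "quickly" : (NP/S)\N
    [2,3] "here" : (S/PP)\(NP/S)
  [3,6] S\(S/PP)   <
    [3,5] S   >
      [3,4] "map" : S/PP
      [4,5] "a" : PP
    [5,6] "saw" : (S\(S/PP))\S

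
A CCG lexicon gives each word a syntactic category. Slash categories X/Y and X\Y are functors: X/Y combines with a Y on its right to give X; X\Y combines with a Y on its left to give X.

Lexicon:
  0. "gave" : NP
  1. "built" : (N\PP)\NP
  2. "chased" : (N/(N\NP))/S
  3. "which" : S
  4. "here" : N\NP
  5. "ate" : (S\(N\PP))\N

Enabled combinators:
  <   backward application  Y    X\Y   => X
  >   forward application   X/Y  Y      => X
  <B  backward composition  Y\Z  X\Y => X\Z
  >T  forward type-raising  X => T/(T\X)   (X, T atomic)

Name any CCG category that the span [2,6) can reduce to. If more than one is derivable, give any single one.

S\(N\PP)

[0,6] S   <
  [0,2] N\PP   <
    [0,1] "gave" : NP
    [1,2] "built" : (N\PP)\NP
  [2,6] S\(N\PP)   <
    [2,5] N   >
      [2,4] N/(N\NP)   >
        [2,3] "chased" : (N/(N\NP))/S
        [3,4] "which" : S
      [4,5] "here" : N\NP
    [5,6] "ate" : (S\(N\PP))\N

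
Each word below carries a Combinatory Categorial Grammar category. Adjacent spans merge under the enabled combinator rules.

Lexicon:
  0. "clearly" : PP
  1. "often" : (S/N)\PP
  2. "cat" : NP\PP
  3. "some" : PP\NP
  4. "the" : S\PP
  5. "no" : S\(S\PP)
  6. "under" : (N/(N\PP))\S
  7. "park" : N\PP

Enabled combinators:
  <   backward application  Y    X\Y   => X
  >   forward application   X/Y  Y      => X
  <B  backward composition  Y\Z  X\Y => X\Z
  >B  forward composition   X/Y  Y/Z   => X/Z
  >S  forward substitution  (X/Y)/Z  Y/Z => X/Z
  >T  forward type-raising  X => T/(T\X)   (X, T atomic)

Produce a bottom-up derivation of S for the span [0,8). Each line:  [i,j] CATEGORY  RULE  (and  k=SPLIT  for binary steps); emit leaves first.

[0,8] S   >
  [0,2] S/N   <
    [0,1] "clearly" : PP
    [1,2] "often" : (S/N)\PP
  [2,8] N   >
    [2,7] N/(N\PP)   <
      [2,6] S   <
        [2,5] S\PP   <B
          [2,3] "cat" : NP\PP
          [3,5] S\NP   <B
            [3,4] "some" : PP\NP
            [4,5] "the" : S\PP
        [5,6] "no" : S\(S\PP)
      [6,7] "under" : (N/(N\PP))\S
    [7,8] "park" : N\PP

[0,1] PP  lex  "clearly"
[1,2] (S/N)\PP  lex  "often"
[0,2] S/N  <  k=1
[2,3] NP\PP  lex  "cat"
[3,4] PP\NP  lex  "some"
[4,5] S\PP  lex  "the"
[3,5] S\NP  <B  k=4
[2,5] S\PP  <B  k=3
[5,6] S\(S\PP)  lex  "no"
[2,6] S  <  k=5
[6,7] (N/(N\PP))\S  lex  "under"
[2,7] N/(N\PP)  <  k=6
[7,8] N\PP  lex  "park"
[2,8] N  >  k=7
[0,8] S  >  k=2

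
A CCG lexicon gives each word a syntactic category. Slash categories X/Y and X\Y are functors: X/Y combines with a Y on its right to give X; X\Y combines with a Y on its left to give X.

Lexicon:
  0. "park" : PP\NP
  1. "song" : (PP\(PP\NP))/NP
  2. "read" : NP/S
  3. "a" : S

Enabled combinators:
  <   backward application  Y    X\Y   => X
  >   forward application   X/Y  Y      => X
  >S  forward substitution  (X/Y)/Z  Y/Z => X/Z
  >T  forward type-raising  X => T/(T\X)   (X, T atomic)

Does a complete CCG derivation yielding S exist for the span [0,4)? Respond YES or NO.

NO

PP\NP (PP\(PP\NP))/NP NP/S S
CKY chart[0,4] = {N/(N\PP), NP/(NP\PP), PP, PP/(PP\PP), S/(S\PP)}; S ∉ chart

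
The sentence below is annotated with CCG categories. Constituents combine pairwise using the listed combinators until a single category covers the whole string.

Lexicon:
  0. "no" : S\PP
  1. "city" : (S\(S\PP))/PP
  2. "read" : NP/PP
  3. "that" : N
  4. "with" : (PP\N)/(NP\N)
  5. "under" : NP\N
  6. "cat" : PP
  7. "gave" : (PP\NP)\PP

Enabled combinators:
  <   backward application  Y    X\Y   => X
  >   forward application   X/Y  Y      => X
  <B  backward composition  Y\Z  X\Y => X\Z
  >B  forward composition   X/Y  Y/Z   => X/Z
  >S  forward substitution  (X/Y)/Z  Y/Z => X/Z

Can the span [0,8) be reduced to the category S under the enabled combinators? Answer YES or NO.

[0,8] S   <
  [0,1] "no" : S\PP
  [1,8] S\(S\PP)   >
    [1,2] "city" : (S\(S\PP))/PP
    [2,8] PP   <
      [2,6] NP   >
        [2,3] "read" : NP/PP
        [3,6] PP   <
          [3,4] "that" : N
          [4,6] PP\N   >
            [4,5] "with" : (PP\N)/(NP\N)
            [5,6] "under" : NP\N
      [6,8] PP\NP   <
        [6,7] "cat" : PP
        [7,8] "gave" : (PP\NP)\PP

YES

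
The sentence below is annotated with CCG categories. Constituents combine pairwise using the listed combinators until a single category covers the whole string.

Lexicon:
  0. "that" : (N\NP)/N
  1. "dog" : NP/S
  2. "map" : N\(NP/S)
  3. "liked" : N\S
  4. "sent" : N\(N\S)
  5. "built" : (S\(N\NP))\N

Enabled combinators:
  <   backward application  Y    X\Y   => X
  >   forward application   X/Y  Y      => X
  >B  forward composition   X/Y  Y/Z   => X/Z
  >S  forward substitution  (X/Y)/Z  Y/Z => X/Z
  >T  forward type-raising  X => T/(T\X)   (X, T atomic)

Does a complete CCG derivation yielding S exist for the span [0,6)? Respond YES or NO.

YES

[0,6] S   <
  [0,3] N\NP   >
    [0,1] "that" : (N\NP)/N
    [1,3] N   <
      [1,2] "dog" : NP/S
      [2,3] "map" : N\(NP/S)
  [3,6] S\(N\NP)   <
    [3,5] N   <
      [3,4] "liked" : N\S
      [4,5] "sent" : N\(N\S)
    [5,6] "built" : (S\(N\NP))\N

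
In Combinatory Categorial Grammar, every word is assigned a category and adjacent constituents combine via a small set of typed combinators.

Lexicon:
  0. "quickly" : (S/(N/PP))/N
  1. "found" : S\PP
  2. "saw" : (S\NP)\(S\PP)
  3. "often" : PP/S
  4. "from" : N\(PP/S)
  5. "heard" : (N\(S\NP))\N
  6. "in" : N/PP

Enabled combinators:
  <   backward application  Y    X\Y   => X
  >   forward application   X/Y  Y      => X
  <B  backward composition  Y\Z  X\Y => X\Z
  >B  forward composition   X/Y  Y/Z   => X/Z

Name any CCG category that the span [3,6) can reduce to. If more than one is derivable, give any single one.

N\(S\NP)

[0,7] S   >
  [0,6] S/(N/PP)   >
    [0,1] "quickly" : (S/(N/PP))/N
    [1,6] N   <
      [1,3] S\NP   <
        [1,2] "found" : S\PP
        [2,3] "saw" : (S\NP)\(S\PP)
      [3,6] N\(S\NP)   <
        [3,5] N   <
          [3,4] "often" : PP/S
          [4,5] "from" : N\(PP/S)
        [5,6] "heard" : (N\(S\NP))\N
  [6,7] "in" : N/PP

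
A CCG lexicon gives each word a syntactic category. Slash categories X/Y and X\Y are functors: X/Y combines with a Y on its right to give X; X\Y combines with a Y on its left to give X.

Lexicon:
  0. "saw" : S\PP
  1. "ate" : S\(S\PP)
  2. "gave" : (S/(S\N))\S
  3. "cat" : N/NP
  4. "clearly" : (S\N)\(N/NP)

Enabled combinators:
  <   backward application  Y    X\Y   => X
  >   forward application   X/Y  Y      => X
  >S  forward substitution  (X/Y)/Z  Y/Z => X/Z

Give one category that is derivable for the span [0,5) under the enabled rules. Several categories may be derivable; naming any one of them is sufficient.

[0,5] S   >
  [0,3] S/(S\N)   <
    [0,2] S   <
      [0,1] "saw" : S\PP
      [1,2] "ate" : S\(S\PP)
    [2,3] "gave" : (S/(S\N))\S
  [3,5] S\N   <
    [3,4] "cat" : N/NP
    [4,5] "clearly" : (S\N)\(N/NP)

S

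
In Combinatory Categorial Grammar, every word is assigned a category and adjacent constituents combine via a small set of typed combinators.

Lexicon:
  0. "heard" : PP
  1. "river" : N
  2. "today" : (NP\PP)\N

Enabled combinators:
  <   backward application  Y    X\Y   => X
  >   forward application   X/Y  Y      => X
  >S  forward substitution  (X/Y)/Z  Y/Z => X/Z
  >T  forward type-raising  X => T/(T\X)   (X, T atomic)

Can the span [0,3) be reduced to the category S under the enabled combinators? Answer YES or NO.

NO

PP N (NP\PP)\N
CKY chart[0,3] = {N/(N\NP), NP, NP/(NP\NP), PP/(PP\NP), S/(S\NP)}; S ∉ chart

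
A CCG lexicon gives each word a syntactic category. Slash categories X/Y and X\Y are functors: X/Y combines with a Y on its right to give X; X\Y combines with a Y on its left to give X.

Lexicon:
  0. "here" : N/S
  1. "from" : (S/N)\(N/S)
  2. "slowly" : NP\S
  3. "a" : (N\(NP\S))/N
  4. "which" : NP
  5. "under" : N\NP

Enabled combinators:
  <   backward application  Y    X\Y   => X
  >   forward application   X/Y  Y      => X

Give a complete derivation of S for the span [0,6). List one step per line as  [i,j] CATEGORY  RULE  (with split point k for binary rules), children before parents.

[0,1] N/S  lex  "here"
[1,2] (S/N)\(N/S)  lex  "from"
[0,2] S/N  <  k=1
[2,3] NP\S  lex  "slowly"
[3,4] (N\(NP\S))/N  lex  "a"
[4,5] NP  lex  "which"
[5,6] N\NP  lex  "under"
[4,6] N  <  k=5
[3,6] N\(NP\S)  >  k=4
[2,6] N  <  k=3
[0,6] S  >  k=2

[0,6] S   >
  [0,2] S/N   <
    [0,1] "here" : N/S
    [1,2] "from" : (S/N)\(N/S)
  [2,6] N   <
    [2,3] "slowly" : NP\S
    [3,6] N\(NP\S)   >
      [3,4] "a" : (N\(NP\S))/N
      [4,6] N   <
        [4,5] "which" : NP
        [5,6] "under" : N\NP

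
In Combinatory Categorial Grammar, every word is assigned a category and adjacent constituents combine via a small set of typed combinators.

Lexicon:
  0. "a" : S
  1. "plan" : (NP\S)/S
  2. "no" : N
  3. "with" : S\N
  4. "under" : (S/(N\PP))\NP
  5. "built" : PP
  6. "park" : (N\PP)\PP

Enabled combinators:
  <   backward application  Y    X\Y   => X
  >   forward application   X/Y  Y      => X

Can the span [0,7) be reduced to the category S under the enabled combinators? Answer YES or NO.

YES

[0,7] S   >
  [0,5] S/(N\PP)   <
    [0,4] NP   <
      [0,1] "a" : S
      [1,4] NP\S   >
        [1,2] "plan" : (NP\S)/S
        [2,4] S   <
          [2,3] "no" : N
          [3,4] "with" : S\N
    [4,5] "under" : (S/(N\PP))\NP
  [5,7] N\PP   <
    [5,6] "built" : PP
    [6,7] "park" : (N\PP)\PP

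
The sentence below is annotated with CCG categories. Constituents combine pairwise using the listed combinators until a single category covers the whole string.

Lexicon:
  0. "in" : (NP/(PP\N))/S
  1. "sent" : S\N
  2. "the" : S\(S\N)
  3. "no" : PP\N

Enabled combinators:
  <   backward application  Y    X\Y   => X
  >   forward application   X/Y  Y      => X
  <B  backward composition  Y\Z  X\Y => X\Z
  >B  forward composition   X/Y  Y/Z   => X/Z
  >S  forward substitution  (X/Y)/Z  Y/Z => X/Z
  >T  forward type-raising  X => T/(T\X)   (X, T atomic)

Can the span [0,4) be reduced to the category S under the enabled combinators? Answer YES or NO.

NO

(NP/(PP\N))/S S\N S\(S\N) PP\N
CKY chart[0,4] = {N/(N\NP), NP, NP/(NP\NP), PP/(PP\NP), S/(S\NP)}; S ∉ chart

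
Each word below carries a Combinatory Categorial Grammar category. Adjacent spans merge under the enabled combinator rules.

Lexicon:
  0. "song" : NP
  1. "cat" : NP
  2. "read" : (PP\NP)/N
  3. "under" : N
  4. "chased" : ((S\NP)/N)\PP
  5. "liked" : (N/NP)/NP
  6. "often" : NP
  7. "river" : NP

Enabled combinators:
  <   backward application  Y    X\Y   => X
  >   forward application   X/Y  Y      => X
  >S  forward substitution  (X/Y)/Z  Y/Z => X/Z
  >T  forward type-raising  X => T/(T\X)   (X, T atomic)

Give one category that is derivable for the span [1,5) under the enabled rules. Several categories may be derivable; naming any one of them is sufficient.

(S\NP)/N

[0,8] S   >
  [0,1] S/(S\NP)   >T
    [0,1] "song" : NP
  [1,8] S\NP   >
    [1,5] (S\NP)/N   <
      [1,4] PP   >
        [1,2] PP/(PP\NP)   >T
          [1,2] "cat" : NP
        [2,4] PP\NP   >
          [2,3] "read" : (PP\NP)/N
          [3,4] "under" : N
      [4,5] "chased" : ((S\NP)/N)\PP
    [5,8] N   >
      [5,7] N/NP   >
        [5,6] "liked" : (N/NP)/NP
        [6,7] "often" : NP
      [7,8] "river" : NP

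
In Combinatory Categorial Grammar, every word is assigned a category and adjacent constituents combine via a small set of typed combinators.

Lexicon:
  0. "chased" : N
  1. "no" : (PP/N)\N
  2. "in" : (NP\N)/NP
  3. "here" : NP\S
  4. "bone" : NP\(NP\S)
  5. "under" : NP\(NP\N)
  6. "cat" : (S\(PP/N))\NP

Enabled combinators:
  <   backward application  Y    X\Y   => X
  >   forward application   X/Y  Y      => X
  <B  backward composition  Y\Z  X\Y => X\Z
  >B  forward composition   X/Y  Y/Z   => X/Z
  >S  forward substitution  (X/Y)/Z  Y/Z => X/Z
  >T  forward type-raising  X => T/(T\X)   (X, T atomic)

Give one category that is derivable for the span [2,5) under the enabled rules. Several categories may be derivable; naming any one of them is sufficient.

[0,7] S   <
  [0,2] PP/N   <
    [0,1] "chased" : N
    [1,2] "no" : (PP/N)\N
  [2,7] S\(PP/N)   <
    [2,6] NP   <
      [2,5] NP\N   >
        [2,3] "in" : (NP\N)/NP
        [3,5] NP   <
          [3,4] "here" : NP\S
          [4,5] "bone" : NP\(NP\S)
      [5,6] "under" : NP\(NP\N)
    [6,7] "cat" : (S\(PP/N))\NP

NP\N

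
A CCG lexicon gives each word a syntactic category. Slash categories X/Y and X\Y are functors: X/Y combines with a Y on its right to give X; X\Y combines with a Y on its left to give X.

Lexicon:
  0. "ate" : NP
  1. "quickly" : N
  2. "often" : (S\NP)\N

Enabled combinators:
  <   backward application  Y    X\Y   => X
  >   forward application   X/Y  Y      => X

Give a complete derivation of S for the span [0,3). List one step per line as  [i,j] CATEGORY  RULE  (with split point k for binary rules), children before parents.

[0,3] S   <
  [0,1] "ate" : NP
  [1,3] S\NP   <
    [1,2] "quickly" : N
    [2,3] "often" : (S\NP)\N

[0,1] NP  lex  "ate"
[1,2] N  lex  "quickly"
[2,3] (S\NP)\N  lex  "often"
[1,3] S\NP  <  k=2
[0,3] S  <  k=1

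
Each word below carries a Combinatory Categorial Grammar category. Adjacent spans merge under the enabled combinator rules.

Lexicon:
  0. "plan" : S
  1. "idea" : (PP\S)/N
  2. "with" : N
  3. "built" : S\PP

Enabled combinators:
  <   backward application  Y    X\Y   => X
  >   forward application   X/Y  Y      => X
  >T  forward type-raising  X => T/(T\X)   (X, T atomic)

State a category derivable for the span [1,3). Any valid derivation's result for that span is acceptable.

PP\S

[0,4] S   <
  [0,3] PP   >
    [0,1] PP/(PP\S)   >T
      [0,1] "plan" : S
    [1,3] PP\S   >
      [1,2] "idea" : (PP\S)/N
      [2,3] "with" : N
  [3,4] "built" : S\PP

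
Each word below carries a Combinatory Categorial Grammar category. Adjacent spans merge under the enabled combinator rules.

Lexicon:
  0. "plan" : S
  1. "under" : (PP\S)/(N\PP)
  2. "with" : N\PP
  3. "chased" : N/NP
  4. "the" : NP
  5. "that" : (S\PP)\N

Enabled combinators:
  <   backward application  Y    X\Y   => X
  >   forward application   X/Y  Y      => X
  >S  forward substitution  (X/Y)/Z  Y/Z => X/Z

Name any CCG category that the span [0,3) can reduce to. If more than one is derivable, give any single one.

PP

[0,6] S   <
  [0,3] PP   <
    [0,1] "plan" : S
    [1,3] PP\S   >
      [1,2] "under" : (PP\S)/(N\PP)
      [2,3] "with" : N\PP
  [3,6] S\PP   <
    [3,5] N   >
      [3,4] "chased" : N/NP
      [4,5] "the" : NP
    [5,6] "that" : (S\PP)\N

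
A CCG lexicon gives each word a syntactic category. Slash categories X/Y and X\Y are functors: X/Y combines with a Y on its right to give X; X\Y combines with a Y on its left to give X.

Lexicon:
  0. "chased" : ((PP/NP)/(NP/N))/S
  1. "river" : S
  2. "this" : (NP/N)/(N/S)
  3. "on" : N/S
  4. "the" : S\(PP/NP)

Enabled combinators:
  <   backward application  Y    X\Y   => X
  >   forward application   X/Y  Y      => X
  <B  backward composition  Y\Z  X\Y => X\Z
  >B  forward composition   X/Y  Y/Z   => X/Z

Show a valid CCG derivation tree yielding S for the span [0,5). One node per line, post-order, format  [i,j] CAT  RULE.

[0,5] S   <
  [0,4] PP/NP   >
    [0,2] (PP/NP)/(NP/N)   >
      [0,1] "chased" : ((PP/NP)/(NP/N))/S
      [1,2] "river" : S
    [2,4] NP/N   >
      [2,3] "this" : (NP/N)/(N/S)
      [3,4] "on" : N/S
  [4,5] "the" : S\(PP/NP)

[0,1] ((PP/NP)/(NP/N))/S  lex  "chased"
[1,2] S  lex  "river"
[0,2] (PP/NP)/(NP/N)  >  k=1
[2,3] (NP/N)/(N/S)  lex  "this"
[3,4] N/S  lex  "on"
[2,4] NP/N  >  k=3
[0,4] PP/NP  >  k=2
[4,5] S\(PP/NP)  lex  "the"
[0,5] S  <  k=4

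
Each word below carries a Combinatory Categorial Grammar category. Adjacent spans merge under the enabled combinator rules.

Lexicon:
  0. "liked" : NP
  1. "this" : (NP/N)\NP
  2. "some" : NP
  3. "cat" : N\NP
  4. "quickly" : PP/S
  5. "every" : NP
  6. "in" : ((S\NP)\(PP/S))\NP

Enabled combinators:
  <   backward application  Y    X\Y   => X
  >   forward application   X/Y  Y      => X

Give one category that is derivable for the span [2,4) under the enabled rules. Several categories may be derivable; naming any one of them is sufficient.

[0,7] S   <
  [0,4] NP   >
    [0,2] NP/N   <
      [0,1] "liked" : NP
      [1,2] "this" : (NP/N)\NP
    [2,4] N   <
      [2,3] "some" : NP
      [3,4] "cat" : N\NP
  [4,7] S\NP   <
    [4,5] "quickly" : PP/S
    [5,7] (S\NP)\(PP/S)   <
      [5,6] "every" : NP
      [6,7] "in" : ((S\NP)\(PP/S))\NP

N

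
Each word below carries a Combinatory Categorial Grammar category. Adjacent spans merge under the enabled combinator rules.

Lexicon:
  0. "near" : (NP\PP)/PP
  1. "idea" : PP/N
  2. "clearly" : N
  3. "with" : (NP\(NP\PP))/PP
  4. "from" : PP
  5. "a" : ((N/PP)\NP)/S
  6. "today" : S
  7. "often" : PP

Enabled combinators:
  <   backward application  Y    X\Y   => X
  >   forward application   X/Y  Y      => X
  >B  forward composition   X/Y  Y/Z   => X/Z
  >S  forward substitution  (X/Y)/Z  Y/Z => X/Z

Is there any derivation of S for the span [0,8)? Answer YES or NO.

(NP\PP)/PP PP/N N (NP\(NP\PP))/PP PP ((N/PP)\NP)/S S PP
CKY chart[0,8] = {N}; S ∉ chart

NO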